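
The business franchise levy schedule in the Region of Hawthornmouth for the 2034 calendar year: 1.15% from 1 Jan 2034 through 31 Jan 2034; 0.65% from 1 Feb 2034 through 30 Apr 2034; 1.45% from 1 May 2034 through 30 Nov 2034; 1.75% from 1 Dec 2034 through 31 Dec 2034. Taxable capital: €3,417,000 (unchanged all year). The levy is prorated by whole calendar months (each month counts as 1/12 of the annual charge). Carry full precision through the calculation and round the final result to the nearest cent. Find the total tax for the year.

1 Jan – 31 Jan 2034: 1 month at 1.15% → €3,417,000 × 1.15% × 1/12 = €3,274.6250
1 Feb – 30 Apr 2034: 3 months at 0.65% → €3,417,000 × 0.65% × 3/12 = €5,552.6250
1 May – 30 Nov 2034: 7 months at 1.45% → €3,417,000 × 1.45% × 7/12 = €28,902.1250
1 Dec – 31 Dec 2034: 1 month at 1.75% → €3,417,000 × 1.75% × 1/12 = €4,983.1250
Total = €42,712.5000

€42,712.50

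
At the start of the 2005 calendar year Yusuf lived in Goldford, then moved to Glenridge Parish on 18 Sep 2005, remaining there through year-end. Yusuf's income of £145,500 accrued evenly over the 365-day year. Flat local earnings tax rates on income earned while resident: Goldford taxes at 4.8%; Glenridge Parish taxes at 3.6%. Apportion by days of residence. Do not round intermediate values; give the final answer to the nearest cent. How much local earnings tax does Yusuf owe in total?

Goldford, 1 Jan – 17 Sep 2005: 260 days → £145,500 × 4.8% × 260/365 = £4,974.9041
Glenridge Parish, 18 Sep – 31 Dec 2005: 105 days → £145,500 × 3.6% × 105/365 = £1,506.8219
Total = £6,481.7260

£6,481.73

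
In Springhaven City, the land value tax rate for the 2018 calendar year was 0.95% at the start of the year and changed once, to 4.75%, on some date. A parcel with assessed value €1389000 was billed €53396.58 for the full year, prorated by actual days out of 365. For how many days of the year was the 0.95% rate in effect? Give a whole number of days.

Let d = days at the first rate; then 365 − d days at the second rate.
€1389000 × [0.95%·d + 4.75%·(365−d)] / 365 = €53396.58
Solving gives d = 87, so the new rate took effect on 29 Mar 2018.

87 days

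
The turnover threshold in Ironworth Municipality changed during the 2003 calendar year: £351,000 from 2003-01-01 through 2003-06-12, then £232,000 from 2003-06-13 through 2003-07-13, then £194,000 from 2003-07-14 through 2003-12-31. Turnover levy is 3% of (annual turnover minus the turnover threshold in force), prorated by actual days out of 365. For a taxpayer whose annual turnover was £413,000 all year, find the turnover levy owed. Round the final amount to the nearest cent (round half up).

£4,369.81

2003-01-01 to 2003-06-12: 163 days, exemption £351,000 → (£413,000 − £351,000) × 3% × 163/365 = £830.6301
2003-06-13 to 2003-07-13: 31 days, exemption £232,000 → (£413,000 − £232,000) × 3% × 31/365 = £461.1781
2003-07-14 to 2003-12-31: 171 days, exemption £194,000 → (£413,000 − £194,000) × 3% × 171/365 = £3,078.0000
Total = £4,369.8082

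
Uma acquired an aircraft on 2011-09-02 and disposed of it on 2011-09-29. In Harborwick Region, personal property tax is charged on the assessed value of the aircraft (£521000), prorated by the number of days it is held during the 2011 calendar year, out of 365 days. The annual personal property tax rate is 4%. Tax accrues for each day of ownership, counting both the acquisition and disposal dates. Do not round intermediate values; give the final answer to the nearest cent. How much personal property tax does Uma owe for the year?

£1598.68

Days held (2011-09-02 to 2011-09-29): 28 out of 365
Tax = £521000 × 4% × 28/365 = £1598.6849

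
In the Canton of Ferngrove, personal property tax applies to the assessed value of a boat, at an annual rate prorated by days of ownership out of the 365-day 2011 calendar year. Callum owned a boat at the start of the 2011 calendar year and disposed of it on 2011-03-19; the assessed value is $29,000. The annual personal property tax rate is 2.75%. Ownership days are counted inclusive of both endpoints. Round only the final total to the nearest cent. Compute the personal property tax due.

Days held (2011-01-01 to 2011-03-19): 78 out of 365
Tax = $29,000 × 2.75% × 78/365 = $170.4247

$170.42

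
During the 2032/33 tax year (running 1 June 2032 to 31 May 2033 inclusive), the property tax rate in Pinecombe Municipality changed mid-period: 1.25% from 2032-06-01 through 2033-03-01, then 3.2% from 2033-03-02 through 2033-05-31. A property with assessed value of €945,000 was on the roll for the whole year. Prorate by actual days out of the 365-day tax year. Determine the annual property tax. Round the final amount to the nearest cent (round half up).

2032-06-01 to 2033-03-01: 274 days at 1.25% → €945,000 × 1.25% × 274/365 = €8,867.4658
2033-03-02 to 2033-05-31: 91 days at 3.2% → €945,000 × 3.2% × 91/365 = €7,539.2877
Total = €16,406.7534

€16,406.75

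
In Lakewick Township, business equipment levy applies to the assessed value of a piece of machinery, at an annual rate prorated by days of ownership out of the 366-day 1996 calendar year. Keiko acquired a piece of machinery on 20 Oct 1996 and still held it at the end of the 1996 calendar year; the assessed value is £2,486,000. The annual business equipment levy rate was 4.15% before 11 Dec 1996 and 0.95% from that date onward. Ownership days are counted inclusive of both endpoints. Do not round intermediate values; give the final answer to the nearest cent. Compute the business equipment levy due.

£16,012.96

20 Oct – 10 Dec 1996: 52 days at 4.15% → £2,486,000 × 4.15% × 52/366 = £14,657.8907
11 Dec – 31 Dec 1996: 21 days at 0.95% → £2,486,000 × 0.95% × 21/366 = £1,355.0738
Total = £16,012.9645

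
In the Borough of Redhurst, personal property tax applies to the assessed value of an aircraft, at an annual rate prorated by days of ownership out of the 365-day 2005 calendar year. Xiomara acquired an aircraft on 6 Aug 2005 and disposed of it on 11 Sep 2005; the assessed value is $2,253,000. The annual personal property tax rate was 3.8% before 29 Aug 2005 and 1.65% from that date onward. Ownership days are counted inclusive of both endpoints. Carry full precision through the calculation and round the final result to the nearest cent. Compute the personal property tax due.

$6,820.73

6 Aug – 28 Aug 2005: 23 days at 3.8% → $2,253,000 × 3.8% × 23/365 = $5,394.8548
29 Aug – 11 Sep 2005: 14 days at 1.65% → $2,253,000 × 1.65% × 14/365 = $1,425.8712
Total = $6,820.7260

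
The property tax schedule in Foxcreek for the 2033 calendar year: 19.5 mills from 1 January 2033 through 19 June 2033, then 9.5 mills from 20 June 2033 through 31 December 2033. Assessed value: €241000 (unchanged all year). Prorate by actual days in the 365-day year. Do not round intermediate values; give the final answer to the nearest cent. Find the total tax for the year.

€3411.97

1 January – 19 June 2033: 170 days at 19.5 mills → €241000 × 1.95% × 170/365 = €2188.8082
20 June – 31 December 2033: 195 days at 9.5 mills → €241000 × 0.95% × 195/365 = €1223.1575
Total = €3411.9658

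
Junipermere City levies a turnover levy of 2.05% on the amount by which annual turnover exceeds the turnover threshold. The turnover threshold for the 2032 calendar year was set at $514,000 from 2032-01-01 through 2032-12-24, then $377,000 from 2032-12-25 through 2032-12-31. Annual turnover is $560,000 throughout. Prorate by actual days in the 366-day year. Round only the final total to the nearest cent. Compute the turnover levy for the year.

2032-01-01 to 2032-12-24: 359 days, exemption $514,000 → ($560,000 − $514,000) × 2.05% × 359/366 = $924.9645
2032-12-25 to 2032-12-31: 7 days, exemption $377,000 → ($560,000 − $377,000) × 2.05% × 7/366 = $71.7500
Total = $996.7145

$996.71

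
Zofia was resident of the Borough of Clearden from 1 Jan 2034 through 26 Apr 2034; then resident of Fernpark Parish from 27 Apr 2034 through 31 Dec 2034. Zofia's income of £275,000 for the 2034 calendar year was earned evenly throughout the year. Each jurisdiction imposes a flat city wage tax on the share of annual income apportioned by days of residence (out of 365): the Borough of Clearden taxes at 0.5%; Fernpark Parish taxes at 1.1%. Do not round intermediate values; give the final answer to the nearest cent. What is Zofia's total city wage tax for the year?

The Borough of Clearden, 1 Jan – 26 Apr 2034: 116 days → £275,000 × 0.5% × 116/365 = £436.9863
Fernpark Parish, 27 Apr – 31 Dec 2034: 249 days → £275,000 × 1.1% × 249/365 = £2,063.6301
Total = £2,500.6164

£2,500.62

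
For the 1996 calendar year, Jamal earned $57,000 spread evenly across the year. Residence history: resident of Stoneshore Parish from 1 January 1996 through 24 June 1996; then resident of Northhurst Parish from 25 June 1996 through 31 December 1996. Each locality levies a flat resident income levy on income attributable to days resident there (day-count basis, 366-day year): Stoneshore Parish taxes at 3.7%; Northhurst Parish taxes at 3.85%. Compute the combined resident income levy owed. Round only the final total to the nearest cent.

Stoneshore Parish, 1 January – 24 June 1996: 176 days → $57,000 × 3.7% × 176/366 = $1,014.1639
Northhurst Parish, 25 June – 31 December 1996: 190 days → $57,000 × 3.85% × 190/366 = $1,139.2213
Total = $2,153.3852

$2,153.39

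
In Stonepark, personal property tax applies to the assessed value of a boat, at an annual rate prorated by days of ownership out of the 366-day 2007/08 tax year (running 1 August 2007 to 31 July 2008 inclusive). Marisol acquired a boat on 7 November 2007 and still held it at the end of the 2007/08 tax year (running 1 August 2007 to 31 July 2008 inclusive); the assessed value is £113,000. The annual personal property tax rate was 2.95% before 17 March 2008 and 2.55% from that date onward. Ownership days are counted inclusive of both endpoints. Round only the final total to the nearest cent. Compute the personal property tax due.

7 November 2007 – 16 March 2008: 131 days at 2.95% → £113,000 × 2.95% × 131/366 = £1,193.1380
17 March – 31 July 2008: 137 days at 2.55% → £113,000 × 2.55% × 137/366 = £1,078.5943
Total = £2,271.7322

£2,271.73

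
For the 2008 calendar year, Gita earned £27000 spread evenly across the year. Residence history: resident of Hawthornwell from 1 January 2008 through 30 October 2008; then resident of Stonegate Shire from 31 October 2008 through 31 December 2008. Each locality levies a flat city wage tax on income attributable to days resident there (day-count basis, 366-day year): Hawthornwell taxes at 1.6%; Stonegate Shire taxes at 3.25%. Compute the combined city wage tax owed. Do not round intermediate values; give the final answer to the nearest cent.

Hawthornwell, 1 January – 30 October 2008: 304 days → £27000 × 1.6% × 304/366 = £358.8197
Stonegate Shire, 31 October – 31 December 2008: 62 days → £27000 × 3.25% × 62/366 = £148.6475
Total = £507.4672

£507.47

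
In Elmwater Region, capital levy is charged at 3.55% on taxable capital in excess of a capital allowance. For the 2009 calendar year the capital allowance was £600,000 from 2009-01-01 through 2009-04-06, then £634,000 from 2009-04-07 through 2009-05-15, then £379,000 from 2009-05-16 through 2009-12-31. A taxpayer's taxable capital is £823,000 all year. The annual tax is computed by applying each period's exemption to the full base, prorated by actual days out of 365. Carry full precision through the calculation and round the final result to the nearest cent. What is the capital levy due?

2009-01-01 to 2009-04-06: 96 days, exemption £600,000 → (£823,000 − £600,000) × 3.55% × 96/365 = £2,082.1479
2009-04-07 to 2009-05-15: 39 days, exemption £634,000 → (£823,000 − £634,000) × 3.55% × 39/365 = £716.9055
2009-05-16 to 2009-12-31: 230 days, exemption £379,000 → (£823,000 − £379,000) × 3.55% × 230/365 = £9,932.2192
Total = £12,731.2726

£12,731.27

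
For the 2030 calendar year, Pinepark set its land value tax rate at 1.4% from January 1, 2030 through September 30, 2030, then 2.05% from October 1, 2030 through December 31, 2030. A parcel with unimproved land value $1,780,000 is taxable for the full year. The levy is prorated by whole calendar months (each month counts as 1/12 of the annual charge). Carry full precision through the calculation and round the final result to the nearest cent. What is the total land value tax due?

$27,812.50

January 1 – September 30, 2030: 9 months at 1.4% → $1,780,000 × 1.4% × 9/12 = $18,690.0000
October 1 – December 31, 2030: 3 months at 2.05% → $1,780,000 × 2.05% × 3/12 = $9,122.5000
Total = $27,812.5000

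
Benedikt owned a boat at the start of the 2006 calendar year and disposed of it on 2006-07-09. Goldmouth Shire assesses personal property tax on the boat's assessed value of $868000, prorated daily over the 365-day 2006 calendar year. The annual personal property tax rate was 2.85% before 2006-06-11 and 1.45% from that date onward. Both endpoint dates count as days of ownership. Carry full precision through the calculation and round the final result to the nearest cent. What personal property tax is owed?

2006-01-01 to 2006-06-10: 161 days at 2.85% → $868000 × 2.85% × 161/365 = $10911.8301
2006-06-11 to 2006-07-09: 29 days at 1.45% → $868000 × 1.45% × 29/365 = $999.9836
Total = $11911.8137

$11911.81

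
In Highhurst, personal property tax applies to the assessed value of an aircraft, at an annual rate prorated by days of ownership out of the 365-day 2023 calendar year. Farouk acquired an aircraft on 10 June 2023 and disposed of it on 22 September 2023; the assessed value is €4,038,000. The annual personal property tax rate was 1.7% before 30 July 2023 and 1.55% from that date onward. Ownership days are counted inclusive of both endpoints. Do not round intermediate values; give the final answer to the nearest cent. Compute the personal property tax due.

€18,834.78

10 June – 29 July 2023: 50 days at 1.7% → €4,038,000 × 1.7% × 50/365 = €9,403.5616
30 July – 22 September 2023: 55 days at 1.55% → €4,038,000 × 1.55% × 55/365 = €9,431.2192
Total = €18,834.7808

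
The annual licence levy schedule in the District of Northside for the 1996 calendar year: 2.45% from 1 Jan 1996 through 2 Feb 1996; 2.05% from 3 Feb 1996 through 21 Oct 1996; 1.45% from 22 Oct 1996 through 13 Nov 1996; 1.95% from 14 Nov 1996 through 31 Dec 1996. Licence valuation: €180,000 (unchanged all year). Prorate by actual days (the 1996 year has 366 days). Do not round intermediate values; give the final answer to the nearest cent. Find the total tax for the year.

1 Jan – 2 Feb 1996: 33 days at 2.45% → €180,000 × 2.45% × 33/366 = €397.6230
3 Feb – 21 Oct 1996: 262 days at 2.05% → €180,000 × 2.05% × 262/366 = €2,641.4754
22 Oct – 13 Nov 1996: 23 days at 1.45% → €180,000 × 1.45% × 23/366 = €164.0164
14 Nov – 31 Dec 1996: 48 days at 1.95% → €180,000 × 1.95% × 48/366 = €460.3279
Total = €3,663.4426

€3,663.44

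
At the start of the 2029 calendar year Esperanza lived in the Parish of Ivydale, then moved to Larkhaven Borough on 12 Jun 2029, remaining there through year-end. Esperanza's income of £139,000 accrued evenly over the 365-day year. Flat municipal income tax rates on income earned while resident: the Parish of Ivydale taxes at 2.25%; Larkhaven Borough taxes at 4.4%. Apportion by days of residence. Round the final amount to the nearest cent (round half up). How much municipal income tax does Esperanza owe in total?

£4,789.60

The Parish of Ivydale, 1 Jan – 11 Jun 2029: 162 days → £139,000 × 2.25% × 162/365 = £1,388.0959
Larkhaven Borough, 12 Jun – 31 Dec 2029: 203 days → £139,000 × 4.4% × 203/365 = £3,401.5014
Total = £4,789.5973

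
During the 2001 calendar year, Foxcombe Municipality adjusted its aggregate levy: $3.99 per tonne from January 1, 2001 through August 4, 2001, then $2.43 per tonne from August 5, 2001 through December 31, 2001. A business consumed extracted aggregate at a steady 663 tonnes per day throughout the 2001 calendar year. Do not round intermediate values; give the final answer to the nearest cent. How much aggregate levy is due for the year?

January 1 – August 4, 2001: 216 days × 663 tonnes/day = 143,208 tonnes at $3.99/tonne → $571399.92
August 5 – December 31, 2001: 149 days × 663 tonnes/day = 98,787 tonnes at $2.43/tonne → $240052.41

$811452.33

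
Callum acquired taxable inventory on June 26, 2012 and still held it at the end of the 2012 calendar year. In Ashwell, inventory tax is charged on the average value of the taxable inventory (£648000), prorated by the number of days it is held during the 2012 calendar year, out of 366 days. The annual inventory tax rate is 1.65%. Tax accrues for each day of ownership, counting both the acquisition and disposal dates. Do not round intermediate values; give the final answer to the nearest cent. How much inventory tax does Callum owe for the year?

Days held (June 26 – December 31, 2012): 189 out of 366
Tax = £648000 × 1.65% × 189/366 = £5521.2787

£5521.28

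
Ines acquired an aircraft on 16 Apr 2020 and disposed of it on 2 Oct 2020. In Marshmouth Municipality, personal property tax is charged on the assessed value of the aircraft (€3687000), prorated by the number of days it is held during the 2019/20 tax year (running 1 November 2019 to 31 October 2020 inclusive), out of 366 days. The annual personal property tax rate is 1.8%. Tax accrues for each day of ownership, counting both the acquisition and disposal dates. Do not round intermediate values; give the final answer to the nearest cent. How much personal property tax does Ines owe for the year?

€30825.74

Days held (16 Apr – 2 Oct 2020): 170 out of 366
Tax = €3687000 × 1.8% × 170/366 = €30825.7377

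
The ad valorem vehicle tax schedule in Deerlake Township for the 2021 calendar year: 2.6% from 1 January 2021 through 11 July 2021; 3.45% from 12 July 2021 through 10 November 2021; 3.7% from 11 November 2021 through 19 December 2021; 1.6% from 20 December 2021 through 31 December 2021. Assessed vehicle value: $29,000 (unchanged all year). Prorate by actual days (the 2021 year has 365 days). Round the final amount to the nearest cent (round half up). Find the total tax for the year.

$860.94

1 January – 11 July 2021: 192 days at 2.6% → $29,000 × 2.6% × 192/365 = $396.6247
12 July – 10 November 2021: 122 days at 3.45% → $29,000 × 3.45% × 122/365 = $334.4137
11 November – 19 December 2021: 39 days at 3.7% → $29,000 × 3.7% × 39/365 = $114.6493
20 December – 31 December 2021: 12 days at 1.6% → $29,000 × 1.6% × 12/365 = $15.2548
Total = $860.9425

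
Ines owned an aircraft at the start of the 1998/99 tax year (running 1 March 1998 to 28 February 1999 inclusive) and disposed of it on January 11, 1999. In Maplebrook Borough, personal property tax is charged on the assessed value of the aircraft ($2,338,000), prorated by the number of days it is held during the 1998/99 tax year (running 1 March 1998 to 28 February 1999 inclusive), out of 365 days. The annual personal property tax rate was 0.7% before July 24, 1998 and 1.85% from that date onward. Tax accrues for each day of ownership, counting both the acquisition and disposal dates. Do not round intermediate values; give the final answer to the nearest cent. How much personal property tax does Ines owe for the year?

$26,883.80

March 1 – July 23, 1998: 145 days at 0.7% → $2,338,000 × 0.7% × 145/365 = $6,501.5616
July 24, 1998 – January 11, 1999: 172 days at 1.85% → $2,338,000 × 1.85% × 172/365 = $20,382.2356
Total = $26,883.7973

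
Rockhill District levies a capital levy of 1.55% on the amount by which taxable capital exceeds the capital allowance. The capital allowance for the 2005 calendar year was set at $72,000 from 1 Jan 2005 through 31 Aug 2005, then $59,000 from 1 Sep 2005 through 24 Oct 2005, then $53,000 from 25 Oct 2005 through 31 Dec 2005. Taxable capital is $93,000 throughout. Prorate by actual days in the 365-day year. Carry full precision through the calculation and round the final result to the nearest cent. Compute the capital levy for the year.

1 Jan – 31 Aug 2005: 243 days, exemption $72,000 → ($93,000 − $72,000) × 1.55% × 243/365 = $216.7027
1 Sep – 24 Oct 2005: 54 days, exemption $59,000 → ($93,000 − $59,000) × 1.55% × 54/365 = $77.9671
25 Oct – 31 Dec 2005: 68 days, exemption $53,000 → ($93,000 − $53,000) × 1.55% × 68/365 = $115.5068
Total = $410.1767

$410.18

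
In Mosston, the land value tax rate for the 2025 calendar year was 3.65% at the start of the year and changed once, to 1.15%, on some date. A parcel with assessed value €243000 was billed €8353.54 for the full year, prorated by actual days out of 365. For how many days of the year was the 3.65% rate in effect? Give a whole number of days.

Let d = days at the first rate; then 365 − d days at the second rate.
€243000 × [3.65%·d + 1.15%·(365−d)] / 365 = €8353.54
Solving gives d = 334, so the new rate took effect on 1 Dec 2025.

334 days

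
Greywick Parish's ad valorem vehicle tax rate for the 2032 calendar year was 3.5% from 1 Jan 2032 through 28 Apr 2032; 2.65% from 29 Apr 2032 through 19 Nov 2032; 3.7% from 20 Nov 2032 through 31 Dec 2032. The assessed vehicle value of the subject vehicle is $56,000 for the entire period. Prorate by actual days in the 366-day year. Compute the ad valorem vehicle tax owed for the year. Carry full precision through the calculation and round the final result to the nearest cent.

1 Jan – 28 Apr 2032: 119 days at 3.5% → $56,000 × 3.5% × 119/366 = $637.2678
29 Apr – 19 Nov 2032: 205 days at 2.65% → $56,000 × 2.65% × 205/366 = $831.2022
20 Nov – 31 Dec 2032: 42 days at 3.7% → $56,000 × 3.7% × 42/366 = $237.7705
Total = $1,706.2404

$1,706.24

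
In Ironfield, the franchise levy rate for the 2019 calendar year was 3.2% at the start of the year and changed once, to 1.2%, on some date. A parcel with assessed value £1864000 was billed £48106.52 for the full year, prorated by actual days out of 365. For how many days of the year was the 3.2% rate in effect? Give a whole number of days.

252 days

Let d = days at the first rate; then 365 − d days at the second rate.
£1864000 × [3.2%·d + 1.2%·(365−d)] / 365 = £48106.52
Solving gives d = 252, so the new rate took effect on September 10, 2019.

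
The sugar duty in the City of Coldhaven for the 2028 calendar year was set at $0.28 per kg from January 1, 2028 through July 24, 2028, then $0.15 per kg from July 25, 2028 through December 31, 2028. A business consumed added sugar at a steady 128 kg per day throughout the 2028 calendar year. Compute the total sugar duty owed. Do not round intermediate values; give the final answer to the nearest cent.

January 1 – July 24, 2028: 206 days × 128 kg/day = 26,368 kg at $0.28/kg → $7,383.04
July 25 – December 31, 2028: 160 days × 128 kg/day = 20,480 kg at $0.15/kg → $3,072.00

$10,455.04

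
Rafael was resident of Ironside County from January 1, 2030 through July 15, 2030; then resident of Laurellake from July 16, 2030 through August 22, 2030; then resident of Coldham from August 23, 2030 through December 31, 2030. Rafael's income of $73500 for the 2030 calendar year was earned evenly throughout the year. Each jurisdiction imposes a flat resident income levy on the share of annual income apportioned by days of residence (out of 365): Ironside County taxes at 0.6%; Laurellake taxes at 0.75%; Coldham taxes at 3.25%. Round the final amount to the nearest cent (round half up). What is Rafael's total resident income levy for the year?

$1151.53

Ironside County, January 1 – July 15, 2030: 196 days → $73500 × 0.6% × 196/365 = $236.8110
Laurellake, July 16 – August 22, 2030: 38 days → $73500 × 0.75% × 38/365 = $57.3904
Coldham, August 23 – December 31, 2030: 131 days → $73500 × 3.25% × 131/365 = $857.3322
Total = $1151.5336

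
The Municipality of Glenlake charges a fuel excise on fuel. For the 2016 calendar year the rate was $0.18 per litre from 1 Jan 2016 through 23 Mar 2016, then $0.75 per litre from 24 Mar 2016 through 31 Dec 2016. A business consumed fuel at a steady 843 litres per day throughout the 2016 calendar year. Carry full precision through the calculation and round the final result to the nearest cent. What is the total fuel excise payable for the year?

$191,521.17

1 Jan – 23 Mar 2016: 83 days × 843 litres/day = 69,969 litres at $0.18/litre → $12,594.42
24 Mar – 31 Dec 2016: 283 days × 843 litres/day = 238,569 litres at $0.75/litre → $178,926.75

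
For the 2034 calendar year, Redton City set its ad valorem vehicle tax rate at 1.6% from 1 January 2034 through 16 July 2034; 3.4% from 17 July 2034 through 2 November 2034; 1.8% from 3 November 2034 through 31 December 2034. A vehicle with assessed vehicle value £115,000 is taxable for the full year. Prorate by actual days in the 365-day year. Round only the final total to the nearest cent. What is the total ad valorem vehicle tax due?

£2,495.34

1 January – 16 July 2034: 197 days at 1.6% → £115,000 × 1.6% × 197/365 = £993.0959
17 July – 2 November 2034: 109 days at 3.4% → £115,000 × 3.4% × 109/365 = £1,167.6438
3 November – 31 December 2034: 59 days at 1.8% → £115,000 × 1.8% × 59/365 = £334.6027
Total = £2,495.3425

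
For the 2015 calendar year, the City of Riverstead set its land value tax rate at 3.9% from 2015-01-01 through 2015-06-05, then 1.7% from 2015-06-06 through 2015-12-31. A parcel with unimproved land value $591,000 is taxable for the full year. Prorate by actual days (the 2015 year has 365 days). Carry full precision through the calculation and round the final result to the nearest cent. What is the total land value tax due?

$15,604.02

2015-01-01 to 2015-06-05: 156 days at 3.9% → $591,000 × 3.9% × 156/365 = $9,851.0795
2015-06-06 to 2015-12-31: 209 days at 1.7% → $591,000 × 1.7% × 209/365 = $5,752.9397
Total = $15,604.0192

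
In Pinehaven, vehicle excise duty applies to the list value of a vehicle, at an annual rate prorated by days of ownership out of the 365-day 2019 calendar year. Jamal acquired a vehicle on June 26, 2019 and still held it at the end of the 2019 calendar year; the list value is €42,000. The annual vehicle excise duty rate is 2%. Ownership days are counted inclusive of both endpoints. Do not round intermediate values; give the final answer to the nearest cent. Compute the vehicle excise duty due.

Days held (June 26 – December 31, 2019): 189 out of 365
Tax = €42,000 × 2% × 189/365 = €434.9589

€434.96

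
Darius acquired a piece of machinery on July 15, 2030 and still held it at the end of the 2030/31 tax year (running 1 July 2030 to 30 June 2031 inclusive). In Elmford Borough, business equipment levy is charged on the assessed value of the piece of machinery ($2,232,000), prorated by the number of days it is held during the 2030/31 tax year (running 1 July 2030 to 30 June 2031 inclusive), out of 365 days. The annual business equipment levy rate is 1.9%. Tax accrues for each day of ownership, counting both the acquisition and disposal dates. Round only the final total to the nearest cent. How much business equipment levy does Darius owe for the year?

Days held (July 15, 2030 – June 30, 2031): 351 out of 365
Tax = $2,232,000 × 1.9% × 351/365 = $40,781.3918

$40,781.39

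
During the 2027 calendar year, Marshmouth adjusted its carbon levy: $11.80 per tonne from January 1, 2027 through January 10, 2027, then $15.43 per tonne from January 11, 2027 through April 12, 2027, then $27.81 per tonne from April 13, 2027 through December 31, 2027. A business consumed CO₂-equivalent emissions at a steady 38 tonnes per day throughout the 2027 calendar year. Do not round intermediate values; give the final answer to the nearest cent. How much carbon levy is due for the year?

January 1 – January 10, 2027: 10 days × 38 tonnes/day = 380 tonnes at $11.80/tonne → $4,484.00
January 11 – April 12, 2027: 92 days × 38 tonnes/day = 3,496 tonnes at $15.43/tonne → $53,943.28
April 13 – December 31, 2027: 263 days × 38 tonnes/day = 9,994 tonnes at $27.81/tonne → $277,933.14

$336,360.42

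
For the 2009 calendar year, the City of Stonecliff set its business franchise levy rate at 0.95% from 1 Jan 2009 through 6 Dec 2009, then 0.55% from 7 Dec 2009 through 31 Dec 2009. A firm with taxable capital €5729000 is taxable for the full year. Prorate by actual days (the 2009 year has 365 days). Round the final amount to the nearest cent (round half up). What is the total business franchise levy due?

1 Jan – 6 Dec 2009: 340 days at 0.95% → €5729000 × 0.95% × 340/365 = €50697.7260
7 Dec – 31 Dec 2009: 25 days at 0.55% → €5729000 × 0.55% × 25/365 = €2158.1849
Total = €52855.9110

€52855.91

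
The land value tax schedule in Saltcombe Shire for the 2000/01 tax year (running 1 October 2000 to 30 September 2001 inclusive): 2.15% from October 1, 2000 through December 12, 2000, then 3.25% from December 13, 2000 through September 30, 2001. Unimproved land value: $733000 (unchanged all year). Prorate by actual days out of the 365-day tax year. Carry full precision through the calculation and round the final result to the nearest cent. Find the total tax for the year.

October 1 – December 12, 2000: 73 days at 2.15% → $733000 × 2.15% × 73/365 = $3151.9000
December 13, 2000 – September 30, 2001: 292 days at 3.25% → $733000 × 3.25% × 292/365 = $19058.0000
Total = $22209.9000

$22209.90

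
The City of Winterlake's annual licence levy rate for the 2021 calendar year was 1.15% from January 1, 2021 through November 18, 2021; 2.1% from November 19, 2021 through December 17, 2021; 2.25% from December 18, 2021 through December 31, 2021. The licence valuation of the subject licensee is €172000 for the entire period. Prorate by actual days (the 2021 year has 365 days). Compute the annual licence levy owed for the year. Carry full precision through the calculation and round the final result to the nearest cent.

€2180.39

January 1 – November 18, 2021: 322 days at 1.15% → €172000 × 1.15% × 322/365 = €1744.9753
November 19 – December 17, 2021: 29 days at 2.1% → €172000 × 2.1% × 29/365 = €286.9808
December 18 – December 31, 2021: 14 days at 2.25% → €172000 × 2.25% × 14/365 = €148.4384
Total = €2180.3945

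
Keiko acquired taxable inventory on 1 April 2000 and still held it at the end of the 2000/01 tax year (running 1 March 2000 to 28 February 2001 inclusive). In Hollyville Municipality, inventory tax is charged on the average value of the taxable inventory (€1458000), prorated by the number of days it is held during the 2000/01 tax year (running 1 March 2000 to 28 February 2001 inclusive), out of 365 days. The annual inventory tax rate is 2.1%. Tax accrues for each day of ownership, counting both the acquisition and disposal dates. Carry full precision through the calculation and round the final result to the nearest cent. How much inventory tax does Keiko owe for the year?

Days held (1 April 2000 – 28 February 2001): 334 out of 365
Tax = €1458000 × 2.1% × 334/365 = €28017.5671

€28017.57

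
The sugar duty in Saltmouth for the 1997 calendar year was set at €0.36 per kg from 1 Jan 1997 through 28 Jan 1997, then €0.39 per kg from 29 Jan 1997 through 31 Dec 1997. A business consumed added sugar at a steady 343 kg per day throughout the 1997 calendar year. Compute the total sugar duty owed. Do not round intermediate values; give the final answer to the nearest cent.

€48,537.93

1 Jan – 28 Jan 1997: 28 days × 343 kg/day = 9,604 kg at €0.36/kg → €3,457.44
29 Jan – 31 Dec 1997: 337 days × 343 kg/day = 115,591 kg at €0.39/kg → €45,080.49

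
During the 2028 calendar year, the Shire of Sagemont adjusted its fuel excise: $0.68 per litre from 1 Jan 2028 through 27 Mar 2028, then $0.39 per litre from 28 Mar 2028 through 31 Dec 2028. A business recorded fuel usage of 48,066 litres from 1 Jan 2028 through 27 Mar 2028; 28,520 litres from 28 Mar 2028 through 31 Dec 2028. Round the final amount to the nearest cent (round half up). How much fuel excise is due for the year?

$43,807.68

1 Jan – 27 Mar 2028: 48,066 litres at $0.68/litre → $32,684.88
28 Mar – 31 Dec 2028: 28,520 litres at $0.39/litre → $11,122.80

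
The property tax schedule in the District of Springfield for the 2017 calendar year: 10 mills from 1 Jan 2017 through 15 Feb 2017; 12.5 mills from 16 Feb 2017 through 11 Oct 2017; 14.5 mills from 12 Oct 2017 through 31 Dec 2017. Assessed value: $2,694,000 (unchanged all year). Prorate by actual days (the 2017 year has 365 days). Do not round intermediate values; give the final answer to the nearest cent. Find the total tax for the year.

$34,021.90

1 Jan – 15 Feb 2017: 46 days at 10 mills → $2,694,000 × 1% × 46/365 = $3,395.1781
16 Feb – 11 Oct 2017: 238 days at 12.5 mills → $2,694,000 × 1.25% × 238/365 = $21,957.9452
12 Oct – 31 Dec 2017: 81 days at 14.5 mills → $2,694,000 × 1.45% × 81/365 = $8,668.7753
Total = $34,021.8986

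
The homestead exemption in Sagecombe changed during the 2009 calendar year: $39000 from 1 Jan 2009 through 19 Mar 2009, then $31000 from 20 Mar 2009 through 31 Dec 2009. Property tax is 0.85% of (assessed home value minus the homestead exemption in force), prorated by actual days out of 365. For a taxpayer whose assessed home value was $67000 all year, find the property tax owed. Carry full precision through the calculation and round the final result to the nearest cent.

1 Jan – 19 Mar 2009: 78 days, exemption $39000 → ($67000 − $39000) × 0.85% × 78/365 = $50.8603
20 Mar – 31 Dec 2009: 287 days, exemption $31000 → ($67000 − $31000) × 0.85% × 287/365 = $240.6082
Total = $291.4685

$291.47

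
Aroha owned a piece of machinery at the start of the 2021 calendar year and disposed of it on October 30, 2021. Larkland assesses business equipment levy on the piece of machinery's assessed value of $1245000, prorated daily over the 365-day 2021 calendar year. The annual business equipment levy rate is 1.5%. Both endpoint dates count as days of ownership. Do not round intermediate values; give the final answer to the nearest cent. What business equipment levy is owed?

Days held (January 1 – October 30, 2021): 303 out of 365
Tax = $1245000 × 1.5% × 303/365 = $15502.8082

$15502.81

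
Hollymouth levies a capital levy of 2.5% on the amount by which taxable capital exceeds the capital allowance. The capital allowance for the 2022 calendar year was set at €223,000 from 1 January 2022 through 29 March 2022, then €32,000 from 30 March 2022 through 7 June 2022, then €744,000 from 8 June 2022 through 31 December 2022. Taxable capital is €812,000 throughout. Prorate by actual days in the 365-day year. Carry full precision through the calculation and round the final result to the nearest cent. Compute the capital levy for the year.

€8,253.97

1 January – 29 March 2022: 88 days, exemption €223,000 → (€812,000 − €223,000) × 2.5% × 88/365 = €3,550.1370
30 March – 7 June 2022: 70 days, exemption €32,000 → (€812,000 − €32,000) × 2.5% × 70/365 = €3,739.7260
8 June – 31 December 2022: 207 days, exemption €744,000 → (€812,000 − €744,000) × 2.5% × 207/365 = €964.1096
Total = €8,253.9726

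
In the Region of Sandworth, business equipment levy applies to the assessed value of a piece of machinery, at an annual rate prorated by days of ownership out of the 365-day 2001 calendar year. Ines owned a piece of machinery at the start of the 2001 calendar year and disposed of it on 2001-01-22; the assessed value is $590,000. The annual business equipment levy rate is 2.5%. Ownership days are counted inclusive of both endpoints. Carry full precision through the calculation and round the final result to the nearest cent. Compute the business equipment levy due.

$889.04

Days held (2001-01-01 to 2001-01-22): 22 out of 365
Tax = $590,000 × 2.5% × 22/365 = $889.0411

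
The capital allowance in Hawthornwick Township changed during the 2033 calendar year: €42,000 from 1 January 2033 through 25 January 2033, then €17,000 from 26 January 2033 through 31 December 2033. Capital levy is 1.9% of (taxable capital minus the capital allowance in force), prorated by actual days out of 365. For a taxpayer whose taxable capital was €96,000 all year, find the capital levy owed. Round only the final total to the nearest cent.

1 January – 25 January 2033: 25 days, exemption €42,000 → (€96,000 − €42,000) × 1.9% × 25/365 = €70.2740
26 January – 31 December 2033: 340 days, exemption €17,000 → (€96,000 − €17,000) × 1.9% × 340/365 = €1,398.1918
Total = €1,468.4658

€1,468.47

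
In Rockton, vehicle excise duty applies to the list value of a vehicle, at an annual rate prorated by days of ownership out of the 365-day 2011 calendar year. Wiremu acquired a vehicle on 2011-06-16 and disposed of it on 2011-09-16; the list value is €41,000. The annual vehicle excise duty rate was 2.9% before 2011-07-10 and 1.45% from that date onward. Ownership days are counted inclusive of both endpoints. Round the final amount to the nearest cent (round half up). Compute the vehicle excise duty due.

€190.57

2011-06-16 to 2011-07-09: 24 days at 2.9% → €41,000 × 2.9% × 24/365 = €78.1808
2011-07-10 to 2011-09-16: 69 days at 1.45% → €41,000 × 1.45% × 69/365 = €112.3849
Total = €190.5658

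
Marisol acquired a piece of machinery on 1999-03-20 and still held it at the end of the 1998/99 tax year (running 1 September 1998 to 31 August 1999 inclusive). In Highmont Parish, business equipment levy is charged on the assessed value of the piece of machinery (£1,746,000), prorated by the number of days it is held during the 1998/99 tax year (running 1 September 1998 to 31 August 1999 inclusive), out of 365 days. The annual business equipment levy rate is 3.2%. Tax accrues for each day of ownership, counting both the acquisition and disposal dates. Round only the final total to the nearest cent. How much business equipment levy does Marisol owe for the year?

£25,257.21

Days held (1999-03-20 to 1999-08-31): 165 out of 365
Tax = £1,746,000 × 3.2% × 165/365 = £25,257.2055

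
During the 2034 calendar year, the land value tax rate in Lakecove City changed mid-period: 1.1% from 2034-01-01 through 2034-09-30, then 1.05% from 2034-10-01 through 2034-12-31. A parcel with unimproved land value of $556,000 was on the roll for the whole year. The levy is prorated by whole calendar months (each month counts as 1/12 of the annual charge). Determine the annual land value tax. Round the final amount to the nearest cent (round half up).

2034-01-01 to 2034-09-30: 9 months at 1.1% → $556,000 × 1.1% × 9/12 = $4,587.0000
2034-10-01 to 2034-12-31: 3 months at 1.05% → $556,000 × 1.05% × 3/12 = $1,459.5000
Total = $6,046.5000

$6,046.50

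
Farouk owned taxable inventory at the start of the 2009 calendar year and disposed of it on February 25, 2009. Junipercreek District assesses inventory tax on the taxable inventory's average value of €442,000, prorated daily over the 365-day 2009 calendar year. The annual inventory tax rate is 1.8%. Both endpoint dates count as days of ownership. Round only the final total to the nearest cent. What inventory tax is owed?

Days held (January 1 – February 25, 2009): 56 out of 365
Tax = €442,000 × 1.8% × 56/365 = €1,220.6466

€1,220.65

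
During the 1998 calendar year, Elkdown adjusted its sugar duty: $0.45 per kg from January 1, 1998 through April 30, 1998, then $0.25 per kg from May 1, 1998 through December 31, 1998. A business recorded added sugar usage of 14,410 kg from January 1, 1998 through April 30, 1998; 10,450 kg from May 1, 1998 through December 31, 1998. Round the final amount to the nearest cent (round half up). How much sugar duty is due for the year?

January 1 – April 30, 1998: 14,410 kg at $0.45/kg → $6,484.50
May 1 – December 31, 1998: 10,450 kg at $0.25/kg → $2,612.50

$9,097.00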